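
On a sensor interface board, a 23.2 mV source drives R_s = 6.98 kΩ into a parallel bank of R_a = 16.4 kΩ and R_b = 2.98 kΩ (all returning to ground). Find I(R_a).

Combine the parallel branches: R_p = (1/16.4 + 1/2.98)⁻¹ = 2.522 kΩ.
Node voltage V_A = V_s · R_p/(R_s + R_p) = 23.2 × 0.2654 = 6.157 mV.
Branch current I = V_A/R_a = 6.157/16.4 = 0.3754 µA.

I ≈ 0.375 µA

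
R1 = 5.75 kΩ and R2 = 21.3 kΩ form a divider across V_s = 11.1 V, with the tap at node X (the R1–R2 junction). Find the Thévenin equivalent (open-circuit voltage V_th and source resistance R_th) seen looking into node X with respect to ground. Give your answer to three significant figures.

Open-circuit (no load on X): V_th = V_s · R2/(R1 + R2) = 11.1 × 21.3/(5.750 + 21.3) = 8.740 V.
Looking into X with the source shorted: R_th = R1·R2/(R1+R2) = 5.750 × 21.3/27.05 = 4.528 kΩ.

V_th ≈ 8.74 V, R_th ≈ 4.53 kΩ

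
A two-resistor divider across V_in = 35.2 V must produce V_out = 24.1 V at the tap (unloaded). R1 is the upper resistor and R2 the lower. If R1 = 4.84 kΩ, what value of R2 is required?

R2 ≈ 10.5 kΩ

Required fraction k = V_out/V_in = 0.6847.
R2 = R1 · 0.6847/(1 − 0.6847) = 10.51 kΩ.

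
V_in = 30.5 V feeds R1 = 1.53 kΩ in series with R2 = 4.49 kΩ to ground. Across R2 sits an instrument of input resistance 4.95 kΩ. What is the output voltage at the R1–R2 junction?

V_out ≈ 18.5 V

R2 ‖ R_L = (4.49 × 4.95)/(4.49 + 4.95) = 2.354 kΩ.
Voltage divider with the loaded lower leg: V_out = 30.5 × 2.354/(1.53 + 2.354) = 30.5 × 0.6061 = 18.49 V.
(Unloaded it would be 22.7 V; the load pulls it down.)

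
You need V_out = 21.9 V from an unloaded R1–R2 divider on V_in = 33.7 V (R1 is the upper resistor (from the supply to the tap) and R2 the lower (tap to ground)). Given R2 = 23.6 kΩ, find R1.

Required fraction k = V_out/V_in = 0.6499.
Rearranging, R1 = R2·(1−k)/k = 23.6 × 0.5388 = 12.72 kΩ.

R1 ≈ 12.7 kΩ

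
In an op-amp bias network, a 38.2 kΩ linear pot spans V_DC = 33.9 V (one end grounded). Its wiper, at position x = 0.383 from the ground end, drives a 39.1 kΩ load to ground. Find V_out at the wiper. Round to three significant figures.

V_out ≈ 10.5 V

Split the track: R_lower = x·R_p = 14.63 kΩ, R_upper = (1−x)·R_p = 23.57 kΩ.
(x·R_p) ‖ R_L = 10.65 kΩ.
V_out = 33.9 × 10.65/(23.57 + 10.65) = 10.55 V.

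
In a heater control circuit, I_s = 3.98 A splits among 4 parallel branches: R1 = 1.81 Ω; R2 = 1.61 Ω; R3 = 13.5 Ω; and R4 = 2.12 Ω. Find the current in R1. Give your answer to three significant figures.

I ≈ 1.28 A

Total conductance ΣG = 1/1.81 + 1/1.61 + 1/13.5 + 1/2.12 = 1.719 (units of 1/Ω).
Current divider: I(R1) = I_s · G_k/ΣG = 3.98 × (0.5525/1.719) = 3.98 × 0.3213 = 1.279 A.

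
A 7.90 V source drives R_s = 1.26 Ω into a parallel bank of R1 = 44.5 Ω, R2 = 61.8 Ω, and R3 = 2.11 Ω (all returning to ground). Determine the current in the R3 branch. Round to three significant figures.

I ≈ 2.27 A

Combine the parallel branches: R_p = (1/44.5 + 1/61.8 + 1/2.11)⁻¹ = 1.951 Ω.
V_A by voltage divider: V_A = 7.90 × 1.951/(1.26 + 1.951) = 4.800 V.
I(R3) = V_A / R3 = 4.800/2.11 = 2.275 A.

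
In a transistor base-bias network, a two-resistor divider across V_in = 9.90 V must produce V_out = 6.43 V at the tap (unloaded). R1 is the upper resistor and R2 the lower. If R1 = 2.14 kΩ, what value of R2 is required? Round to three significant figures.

V_out/V_in = R2/(R1+R2) = 0.6495.
Rearranging, R2 = R1·k/(1−k) = 2.14 × 1.853 = 3.965 kΩ.

R2 ≈ 3.97 kΩ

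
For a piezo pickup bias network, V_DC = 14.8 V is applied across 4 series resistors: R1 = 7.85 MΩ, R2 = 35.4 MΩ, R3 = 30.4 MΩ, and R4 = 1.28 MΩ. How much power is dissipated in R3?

The common current is I = 14.8/74.93 = 0.1975 µA.
V(R3) = I·R = 6.005 V; P = V·I = 6.005 × 0.1975 = 1.186 µW.

P ≈ 1.19 µW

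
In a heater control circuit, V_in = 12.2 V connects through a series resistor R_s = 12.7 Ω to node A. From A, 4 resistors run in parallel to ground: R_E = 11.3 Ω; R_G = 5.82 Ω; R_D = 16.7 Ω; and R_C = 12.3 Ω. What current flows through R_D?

Parallel bank: R_p = 1/(1/11.3 + 1/5.82 + 1/16.7 + 1/12.3) = 2.491 Ω.
Node voltage V_A = V_in · R_p/(R_s + R_p) = 12.2 × 0.1640 = 2.000 V.
Branch current I = V_A/R_D = 2.000/16.7 = 0.1198 A.
(Equivalently: I_total = 0.8031 A, then current-divider fraction G_k/ΣG = 0.1491.)

I ≈ 0.120 A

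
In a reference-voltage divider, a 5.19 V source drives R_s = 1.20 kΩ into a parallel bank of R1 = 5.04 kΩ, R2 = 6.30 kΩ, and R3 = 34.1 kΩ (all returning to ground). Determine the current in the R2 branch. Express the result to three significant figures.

Equivalent of the parallel group: R_p = 2.588 kΩ.
V_A by voltage divider: V_A = 5.19 × 2.588/(1.20 + 2.588) = 3.546 V.
I(R2) = V_A / R2 = 3.546/6.30 = 0.5628 mA.
(Equivalently: I_total = 1.370 mA, then current-divider fraction G_k/ΣG = 0.4107.)

I ≈ 0.563 mA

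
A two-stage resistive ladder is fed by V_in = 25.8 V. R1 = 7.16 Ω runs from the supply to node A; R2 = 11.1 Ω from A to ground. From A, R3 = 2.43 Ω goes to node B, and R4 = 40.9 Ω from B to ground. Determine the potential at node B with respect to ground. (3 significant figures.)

V_B ≈ 13.5 V

Looking into the second stage from A: R3 + R4 = 43.33 Ω appears in parallel with R2.
Effective lower resistance at A: R2 ‖ 43.33 = 8.836 Ω.
First divider: V_A = V_in · 8.836/(7.16 + 8.836) = 14.25 V.
Stage 2 is unloaded, so V_B = V_A · R4/(R3+R4) = 14.25 × 40.9/43.33 = 13.45 V.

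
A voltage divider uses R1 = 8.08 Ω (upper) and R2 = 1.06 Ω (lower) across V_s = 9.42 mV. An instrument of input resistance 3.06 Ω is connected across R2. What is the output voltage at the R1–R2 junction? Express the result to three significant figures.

V_out ≈ 0.836 mV

First combine the lower leg with the load: R2 ‖ R_L = 0.7873 Ω.
Then V_out = V_s · R2'/(R1 + R2') = 9.42 × 0.7873/8.867 = 0.8364 mV.
(Unloaded it would be 1.09 mV; the load pulls it down.)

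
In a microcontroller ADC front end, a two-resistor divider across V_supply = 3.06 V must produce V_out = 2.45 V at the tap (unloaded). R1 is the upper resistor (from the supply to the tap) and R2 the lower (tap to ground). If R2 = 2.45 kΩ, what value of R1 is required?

Required fraction k = V_out/V_supply = 0.8007.
R1 = R2·(1/k − 1) = 2.45 × 0.2490 = 0.6100 kΩ.

R1 ≈ 0.610 kΩ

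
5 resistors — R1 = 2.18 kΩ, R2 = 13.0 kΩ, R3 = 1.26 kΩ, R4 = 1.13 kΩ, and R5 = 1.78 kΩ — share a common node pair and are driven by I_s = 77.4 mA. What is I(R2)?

I ≈ 2.14 mA

ΣG = 1/2.18 + 1/13.0 + 1/1.26 + 1/1.13 + 1/1.78 = 2.776.
Current divider: I(R2) = I_s · G_k/ΣG = 77.4 × (0.07692/2.776) = 77.4 × 0.02771 = 2.145 mA.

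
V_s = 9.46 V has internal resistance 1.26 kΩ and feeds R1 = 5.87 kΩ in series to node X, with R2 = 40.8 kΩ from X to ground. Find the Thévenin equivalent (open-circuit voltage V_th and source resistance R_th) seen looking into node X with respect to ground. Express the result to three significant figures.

R1' = 1.26 + 5.87 = 7.130 kΩ (source resistance + R1).
V_th is the unloaded tap voltage: V_s · R2/(R1'+R2) = 9.46 × 0.8512 = 8.053 V.
Looking into X with the source shorted: R_th = R1'·R2/(R1'+R2) = 7.130 × 40.8/47.93 = 6.069 kΩ.

V_th ≈ 8.05 V, R_th ≈ 6.07 kΩ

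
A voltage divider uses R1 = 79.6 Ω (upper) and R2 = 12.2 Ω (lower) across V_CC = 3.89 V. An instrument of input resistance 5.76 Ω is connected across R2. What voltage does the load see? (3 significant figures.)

V_out ≈ 0.182 V

The load sits in parallel with R2, giving an effective lower resistance R2' = R2·R_L/(R2+R_L) = 3.913 Ω.
Now apply the divider: V_out = 3.89 × 0.04685 = 0.1823 V.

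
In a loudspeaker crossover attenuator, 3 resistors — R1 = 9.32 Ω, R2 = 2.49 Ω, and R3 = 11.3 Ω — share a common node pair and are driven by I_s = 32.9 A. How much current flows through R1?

ΣG = 1/9.32 + 1/2.49 + 1/11.3 = 0.5974.
Current divider: I(R1) = I_s · G_k/ΣG = 32.9 × (0.1073/0.5974) = 32.9 × 0.1796 = 5.909 A.

I ≈ 5.91 A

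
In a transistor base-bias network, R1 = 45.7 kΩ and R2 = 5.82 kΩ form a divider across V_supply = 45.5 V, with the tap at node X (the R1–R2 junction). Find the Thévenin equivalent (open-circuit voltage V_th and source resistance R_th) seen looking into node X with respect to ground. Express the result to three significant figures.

V_th is the unloaded tap voltage: V_supply · R2/(R1+R2) = 45.5 × 0.1130 = 5.140 V.
With V_supply suppressed (replaced by a short), R_th = R1 ‖ R2 = (45.70 × 5.82)/(45.70 + 5.82) = 5.163 kΩ.

V_th ≈ 5.14 V, R_th ≈ 5.16 kΩ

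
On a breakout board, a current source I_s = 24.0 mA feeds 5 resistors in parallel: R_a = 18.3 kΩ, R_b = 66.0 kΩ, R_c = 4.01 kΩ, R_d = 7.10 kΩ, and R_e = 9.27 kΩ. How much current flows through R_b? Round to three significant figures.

Total conductance ΣG = 1/18.3 + 1/66.0 + 1/4.01 + 1/7.10 + 1/9.27 = 0.5679 (units of 1/kΩ).
Current divider: I(R_b) = I_s · G_k/ΣG = 24.0 × (0.01515/0.5679) = 24.0 × 0.02668 = 0.6403 mA.

I ≈ 0.640 mA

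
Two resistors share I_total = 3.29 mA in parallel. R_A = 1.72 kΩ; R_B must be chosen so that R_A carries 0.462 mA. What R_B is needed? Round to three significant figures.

R_B ≈ 0.281 kΩ

In a two-way split, I_A/I_total = R_B/(R_A + R_B).
With f = 0.1404, R_B = R_A · f/(1−f) = 1.72 × 0.1634 = 0.2810 kΩ.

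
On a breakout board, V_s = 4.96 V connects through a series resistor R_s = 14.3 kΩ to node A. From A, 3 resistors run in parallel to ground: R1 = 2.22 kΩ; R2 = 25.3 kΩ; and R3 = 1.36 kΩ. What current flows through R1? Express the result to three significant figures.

I ≈ 0.121 mA

Equivalent of the parallel group: R_p = 0.8161 kΩ.
V_A by voltage divider: V_A = 4.96 × 0.8161/(14.3 + 0.8161) = 0.2678 V.
I(R1) = V_A / R1 = 0.2678/2.22 = 0.1206 mA.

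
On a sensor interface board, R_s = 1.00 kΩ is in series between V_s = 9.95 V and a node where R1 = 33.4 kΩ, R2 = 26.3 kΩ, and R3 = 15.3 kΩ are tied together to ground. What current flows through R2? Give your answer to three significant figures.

Combine the parallel branches: R_p = (1/33.4 + 1/26.3 + 1/15.3)⁻¹ = 7.501 kΩ.
V_A by voltage divider: V_A = 9.95 × 7.501/(1.00 + 7.501) = 8.779 V.
I(R2) = V_A / R2 = 8.779/26.3 = 0.3338 mA.

I ≈ 0.334 mA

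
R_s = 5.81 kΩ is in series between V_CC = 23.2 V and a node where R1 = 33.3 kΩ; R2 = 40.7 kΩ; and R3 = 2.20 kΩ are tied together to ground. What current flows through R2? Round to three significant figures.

Equivalent of the parallel group: R_p = 1.964 kΩ.
Node voltage V_A = V_CC · R_p/(R_s + R_p) = 23.2 × 0.2526 = 5.861 V.
Branch current I = V_A/R2 = 5.861/40.7 = 0.1440 mA.
(Equivalently: I_total = 2.984 mA, then current-divider fraction G_k/ΣG = 0.04826.)

I ≈ 0.144 mA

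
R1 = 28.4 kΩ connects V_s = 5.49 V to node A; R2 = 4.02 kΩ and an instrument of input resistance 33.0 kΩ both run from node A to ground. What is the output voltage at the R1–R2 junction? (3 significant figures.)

V_out ≈ 0.615 V

The load sits in parallel with R2, giving an effective lower resistance R2' = R2·R_L/(R2+R_L) = 3.583 kΩ.
Voltage divider with the loaded lower leg: V_out = 5.49 × 3.583/(28.4 + 3.583) = 5.49 × 0.1120 = 0.6151 V.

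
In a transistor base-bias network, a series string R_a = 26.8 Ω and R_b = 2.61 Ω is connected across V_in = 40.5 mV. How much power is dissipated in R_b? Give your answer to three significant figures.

ΣR = 29.41 Ω → I = 40.5/29.41 = 1.377 mA.
P(R_b) = I²·R_b = (1.377)² × 2.61 = 4.949 µW.

P ≈ 4.95 µW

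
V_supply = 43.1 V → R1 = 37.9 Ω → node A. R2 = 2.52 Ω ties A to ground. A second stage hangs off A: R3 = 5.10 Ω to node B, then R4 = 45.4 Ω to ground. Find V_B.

V_B ≈ 2.31 V

Looking into the second stage from A: R3 + R4 = 50.50 Ω appears in parallel with R2.
R2 ‖ (R3+R4) = 2.400 Ω.
First divider: V_A = V_supply · 2.400/(37.9 + 2.400) = 2.567 V.
Then the unloaded second divider: V_B = V_A × R4/(R3+R4) = 2.567 × 0.8990 = 2.308 V.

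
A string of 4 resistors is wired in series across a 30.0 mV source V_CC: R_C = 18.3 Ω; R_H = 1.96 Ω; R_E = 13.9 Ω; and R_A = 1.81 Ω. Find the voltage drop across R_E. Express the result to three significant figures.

ΣR = 18.3 + 1.96 + 13.9 + 1.81 = 35.97 Ω.
Voltage divider: V = V_CC · (13.90 / 35.97) = 30.0 × 0.3864 = 11.59 mV.

V ≈ 11.6 mV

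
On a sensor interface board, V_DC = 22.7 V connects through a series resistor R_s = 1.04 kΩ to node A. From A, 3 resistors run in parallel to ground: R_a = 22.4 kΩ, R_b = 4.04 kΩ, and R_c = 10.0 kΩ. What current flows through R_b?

I ≈ 3.99 mA

Parallel bank: R_p = 1/(1/22.4 + 1/4.04 + 1/10.0) = 2.550 kΩ.
Node voltage V_A = V_DC · R_p/(R_s + R_p) = 22.7 × 0.7103 = 16.12 V.
Branch current I = V_A/R_b = 16.12/4.04 = 3.991 mA.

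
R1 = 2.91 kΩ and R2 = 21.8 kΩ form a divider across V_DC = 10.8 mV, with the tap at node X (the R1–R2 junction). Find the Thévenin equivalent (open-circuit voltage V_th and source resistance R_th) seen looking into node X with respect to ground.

V_th is the unloaded tap voltage: V_DC · R2/(R1+R2) = 10.8 × 0.8822 = 9.528 mV.
Zeroing V_DC shorts the top of R1 to ground, so R_th = R1 ‖ R2 = 2.567 kΩ.

V_th ≈ 9.53 mV, R_th ≈ 2.57 kΩ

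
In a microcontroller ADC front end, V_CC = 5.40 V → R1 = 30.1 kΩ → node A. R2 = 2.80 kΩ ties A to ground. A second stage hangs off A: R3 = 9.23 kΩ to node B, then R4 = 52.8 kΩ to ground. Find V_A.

Node A sees R2 in parallel with the series input of stage 2, R3 + R4 = 62.03 kΩ.
Effective lower resistance at A: R2 ‖ 62.03 = 2.679 kΩ.
So V_A = 5.40 × 0.08173 = 0.4413 V.

V_A ≈ 0.441 V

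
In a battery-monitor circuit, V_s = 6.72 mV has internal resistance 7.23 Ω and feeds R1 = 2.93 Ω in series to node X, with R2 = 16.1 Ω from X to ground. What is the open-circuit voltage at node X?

V_th ≈ 4.12 mV

R1' = 7.23 + 2.93 = 10.16 Ω (source resistance + R1).
V_th is the unloaded tap voltage: V_s · R2/(R1'+R2) = 6.72 × 0.6131 = 4.120 mV.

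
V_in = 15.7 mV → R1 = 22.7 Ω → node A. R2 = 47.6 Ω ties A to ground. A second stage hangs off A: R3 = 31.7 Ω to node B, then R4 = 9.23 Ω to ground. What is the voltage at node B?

V_B ≈ 1.74 mV

Node A sees R2 in parallel with the series input of stage 2, R3 + R4 = 40.93 Ω.
Effective lower resistance at A: R2 ‖ 40.93 = 22.01 Ω.
First divider: V_A = V_in · 22.01/(22.7 + 22.01) = 7.728 mV.
V_B = V_A × 0.2255 = 1.743 mV.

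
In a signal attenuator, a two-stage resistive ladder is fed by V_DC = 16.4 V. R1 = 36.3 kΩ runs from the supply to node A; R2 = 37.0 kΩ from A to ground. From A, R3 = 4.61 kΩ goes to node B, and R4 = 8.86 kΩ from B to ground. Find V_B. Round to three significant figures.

Node A sees R2 in parallel with the series input of stage 2, R3 + R4 = 13.47 kΩ.
R2 ‖ (R3+R4) = 9.875 kΩ.
First divider: V_A = V_DC · 9.875/(36.3 + 9.875) = 3.507 V.
Stage 2 is unloaded, so V_B = V_A · R4/(R3+R4) = 3.507 × 8.86/13.47 = 2.307 V.

V_B ≈ 2.31 V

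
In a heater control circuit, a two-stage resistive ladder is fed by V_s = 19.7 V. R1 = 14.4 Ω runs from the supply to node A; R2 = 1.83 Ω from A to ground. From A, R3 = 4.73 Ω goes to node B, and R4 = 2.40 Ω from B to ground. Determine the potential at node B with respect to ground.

Looking into the second stage from A: R3 + R4 = 7.130 Ω appears in parallel with R2.
Effective lower resistance at A: R2 ‖ 7.130 = 1.456 Ω.
So V_A = 19.7 × 0.09184 = 1.809 V.
Stage 2 is unloaded, so V_B = V_A · R4/(R3+R4) = 1.809 × 2.40/7.130 = 0.6090 V.

V_B ≈ 0.609 V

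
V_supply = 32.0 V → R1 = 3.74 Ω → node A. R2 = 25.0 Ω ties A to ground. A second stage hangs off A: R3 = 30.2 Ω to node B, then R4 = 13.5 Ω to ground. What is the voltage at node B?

The second stage (R3 + R4 = 43.70 Ω) loads node A in parallel with R2.
R2 ‖ (R3+R4) = 15.90 Ω.
First divider: V_A = V_supply · 15.90/(3.74 + 15.90) = 25.91 V.
V_B = V_A × 0.3089 = 8.003 V.

V_B ≈ 8.00 V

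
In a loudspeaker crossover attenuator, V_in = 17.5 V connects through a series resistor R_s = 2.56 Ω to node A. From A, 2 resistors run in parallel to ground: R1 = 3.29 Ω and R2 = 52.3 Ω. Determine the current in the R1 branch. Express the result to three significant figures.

I ≈ 2.91 A

Equivalent of the parallel group: R_p = 3.095 Ω.
V_A = 17.5 × 3.095/5.655 = 9.578 V.
I(R1) = V_A / R1 = 9.578/3.29 = 2.911 A.
(Equivalently: I_total = 3.094 A, then current-divider fraction G_k/ΣG = 0.9408.)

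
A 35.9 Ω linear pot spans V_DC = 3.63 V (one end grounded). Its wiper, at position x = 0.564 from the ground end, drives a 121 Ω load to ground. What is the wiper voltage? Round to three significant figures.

The pot divides into 15.65 Ω above the wiper and 20.25 Ω below.
R_L loads the lower segment: effective lower R = 17.35 Ω.
V_out = 3.63 × 17.35/(15.65 + 17.35) = 1.908 V.
(Unloaded: V_out = x·V_DC = 2.05 V.)

V_out ≈ 1.91 V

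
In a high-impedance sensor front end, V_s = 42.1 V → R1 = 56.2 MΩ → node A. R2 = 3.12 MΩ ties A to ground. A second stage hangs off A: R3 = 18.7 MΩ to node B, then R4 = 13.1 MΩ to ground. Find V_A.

Node A sees R2 in parallel with the series input of stage 2, R3 + R4 = 31.80 MΩ.
R2 ‖ (R3+R4) = 2.841 MΩ.
So V_A = 42.1 × 0.04812 = 2.026 V.

V_A ≈ 2.03 V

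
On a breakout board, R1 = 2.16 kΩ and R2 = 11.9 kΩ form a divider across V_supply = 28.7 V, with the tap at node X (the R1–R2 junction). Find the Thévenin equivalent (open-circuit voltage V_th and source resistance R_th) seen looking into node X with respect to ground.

V_th ≈ 24.3 V, R_th ≈ 1.83 kΩ

Open-circuit (no load on X): V_th = V_supply · R2/(R1 + R2) = 28.7 × 11.9/(2.160 + 11.9) = 24.29 V.
Zeroing V_supply shorts the top of R1 to ground, so R_th = R1 ‖ R2 = 1.828 kΩ.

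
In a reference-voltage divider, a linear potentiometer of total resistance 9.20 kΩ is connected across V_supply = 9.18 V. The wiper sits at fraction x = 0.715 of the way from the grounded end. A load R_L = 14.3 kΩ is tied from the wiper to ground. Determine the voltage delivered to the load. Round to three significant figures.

V_out ≈ 5.80 V

Lower segment x·R_p = 6.578 kΩ; upper segment (1−x)·R_p = 2.622 kΩ.
Lower segment in parallel with the load: 6.578 ‖ 14.3 = 4.505 kΩ.
Loaded-divider output: V_out = 9.18 × 0.6321 = 5.803 V.
(Unloaded: V_out = x·V_supply = 6.56 V.)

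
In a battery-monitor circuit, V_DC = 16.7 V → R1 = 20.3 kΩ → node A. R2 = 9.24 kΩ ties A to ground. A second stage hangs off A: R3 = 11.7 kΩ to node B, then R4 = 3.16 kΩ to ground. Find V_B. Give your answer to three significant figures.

V_B ≈ 0.778 V

The second stage (R3 + R4 = 14.86 kΩ) loads node A in parallel with R2.
Effective lower resistance at A: R2 ‖ 14.86 = 5.697 kΩ.
First divider: V_A = V_DC · 5.697/(20.3 + 5.697) = 3.660 V.
Stage 2 is unloaded, so V_B = V_A · R4/(R3+R4) = 3.660 × 3.16/14.86 = 0.7783 V.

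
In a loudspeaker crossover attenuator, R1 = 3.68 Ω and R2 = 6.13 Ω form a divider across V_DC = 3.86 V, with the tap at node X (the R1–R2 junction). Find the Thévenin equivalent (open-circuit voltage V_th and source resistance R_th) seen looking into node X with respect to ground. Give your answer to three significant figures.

V_th is the unloaded tap voltage: V_DC · R2/(R1+R2) = 3.86 × 0.6249 = 2.412 V.
Zeroing V_DC shorts the top of R1 to ground, so R_th = R1 ‖ R2 = 2.300 Ω.

V_th ≈ 2.41 V, R_th ≈ 2.30 Ω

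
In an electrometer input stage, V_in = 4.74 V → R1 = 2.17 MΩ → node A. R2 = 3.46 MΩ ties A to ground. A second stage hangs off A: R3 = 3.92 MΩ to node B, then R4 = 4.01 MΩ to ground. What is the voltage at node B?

V_B ≈ 1.26 V

Node A sees R2 in parallel with the series input of stage 2, R3 + R4 = 7.930 MΩ.
Effective lower resistance at A: R2 ‖ 7.930 = 2.409 MΩ.
V_A = 4.74 × 2.409/(2.17 + 2.409) = 2.494 V.
Stage 2 is unloaded, so V_B = V_A · R4/(R3+R4) = 2.494 × 4.01/7.930 = 1.261 V.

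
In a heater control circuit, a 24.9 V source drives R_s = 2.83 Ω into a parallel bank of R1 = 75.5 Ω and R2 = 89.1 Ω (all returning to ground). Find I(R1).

Parallel bank: R_p = 1/(1/75.5 + 1/89.1) = 40.87 Ω.
V_A by voltage divider: V_A = 24.9 × 40.87/(2.83 + 40.87) = 23.29 V.
I(R1) = V_A / R1 = 23.29/75.5 = 0.3084 A.

I ≈ 0.308 A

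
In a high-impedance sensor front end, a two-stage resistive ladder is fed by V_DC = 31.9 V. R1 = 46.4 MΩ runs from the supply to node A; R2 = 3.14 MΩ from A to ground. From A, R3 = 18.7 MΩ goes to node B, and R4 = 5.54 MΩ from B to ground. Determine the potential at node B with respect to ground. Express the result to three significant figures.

V_B ≈ 0.412 V

Node A sees R2 in parallel with the series input of stage 2, R3 + R4 = 24.24 MΩ.
R2 ‖ (R3+R4) = 2.780 MΩ.
V_A = 31.9 × 2.780/(46.4 + 2.780) = 1.803 V.
Stage 2 is unloaded, so V_B = V_A · R4/(R3+R4) = 1.803 × 5.54/24.24 = 0.4121 V.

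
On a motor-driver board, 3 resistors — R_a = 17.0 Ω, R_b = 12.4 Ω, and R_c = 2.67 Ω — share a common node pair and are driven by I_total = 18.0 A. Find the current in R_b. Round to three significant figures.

ΣG = 1/17.0 + 1/12.4 + 1/2.67 = 0.5140.
By the current-divider rule, I = I_total · G_k/ΣG = 18.0 × 0.1569 = 2.824 A.

I ≈ 2.82 A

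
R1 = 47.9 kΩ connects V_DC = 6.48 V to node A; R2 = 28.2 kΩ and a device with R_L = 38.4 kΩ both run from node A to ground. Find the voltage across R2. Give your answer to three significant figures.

V_out ≈ 1.64 V

First combine the lower leg with the load: R2 ‖ R_L = 16.26 kΩ.
Now apply the divider: V_out = 6.48 × 0.2534 = 1.642 V.
(Unloaded it would be 2.40 V; the load pulls it down.)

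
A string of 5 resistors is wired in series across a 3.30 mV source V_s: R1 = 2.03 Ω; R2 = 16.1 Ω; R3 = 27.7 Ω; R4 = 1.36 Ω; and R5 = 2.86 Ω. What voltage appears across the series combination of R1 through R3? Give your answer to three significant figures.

Total series resistance ΣR = 2.03 + 16.1 + 27.7 + 1.36 + 2.86 = 50.05 Ω.
R_{R1..R3} = 2.03 + 16.1 + 27.7 = 45.83 Ω.
Voltage divider: V = V_s · (45.83 / 50.05) = 3.30 × 0.9157 = 3.022 mV.

V ≈ 3.02 mV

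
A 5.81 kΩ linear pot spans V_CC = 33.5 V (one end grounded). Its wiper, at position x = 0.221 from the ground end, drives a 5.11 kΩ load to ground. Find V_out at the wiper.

V_out ≈ 6.19 V

Lower segment x·R_p = 1.284 kΩ; upper segment (1−x)·R_p = 4.526 kΩ.
Lower segment in parallel with the load: 1.284 ‖ 5.11 = 1.026 kΩ.
V_out = 33.5 × 1.026/(4.526 + 1.026) = 6.192 V.
(Unloaded: V_out = x·V_CC = 7.40 V.)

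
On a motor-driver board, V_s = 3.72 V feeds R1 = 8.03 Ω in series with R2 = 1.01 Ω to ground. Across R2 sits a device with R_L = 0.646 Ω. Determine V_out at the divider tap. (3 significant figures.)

First combine the lower leg with the load: R2 ‖ R_L = 0.3940 Ω.
Voltage divider with the loaded lower leg: V_out = 3.72 × 0.3940/(8.03 + 0.3940) = 3.72 × 0.04677 = 0.1740 V.
(Unloaded it would be 0.416 V; the load pulls it down.)

V_out ≈ 0.174 V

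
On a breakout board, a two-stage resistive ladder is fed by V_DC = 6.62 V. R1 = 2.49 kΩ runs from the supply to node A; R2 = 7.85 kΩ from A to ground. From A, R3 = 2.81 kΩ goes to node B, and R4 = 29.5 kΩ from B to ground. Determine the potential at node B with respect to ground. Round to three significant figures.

V_B ≈ 4.34 V

Node A sees R2 in parallel with the series input of stage 2, R3 + R4 = 32.31 kΩ.
R2 ‖ (R3+R4) = 6.316 kΩ.
V_A = 6.62 × 6.316/(2.49 + 6.316) = 4.748 V.
V_B = V_A × 0.9130 = 4.335 V.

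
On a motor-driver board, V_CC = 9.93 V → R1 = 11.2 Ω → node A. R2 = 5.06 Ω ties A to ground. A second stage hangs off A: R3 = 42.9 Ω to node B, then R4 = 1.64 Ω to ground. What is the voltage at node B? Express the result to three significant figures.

V_B ≈ 0.106 V

The second stage (R3 + R4 = 44.54 Ω) loads node A in parallel with R2.
R2 ‖ (R3+R4) = 4.544 Ω.
So V_A = 9.93 × 0.2886 = 2.866 V.
Then the unloaded second divider: V_B = V_A × R4/(R3+R4) = 2.866 × 0.03682 = 0.1055 V.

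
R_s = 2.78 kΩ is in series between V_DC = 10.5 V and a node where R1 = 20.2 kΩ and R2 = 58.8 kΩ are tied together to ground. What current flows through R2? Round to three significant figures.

Combine the parallel branches: R_p = (1/20.2 + 1/58.8)⁻¹ = 15.03 kΩ.
Node voltage V_A = V_DC · R_p/(R_s + R_p) = 10.5 × 0.8440 = 8.861 V.
Branch current I = V_A/R2 = 8.861/58.8 = 0.1507 mA.

I ≈ 0.151 mA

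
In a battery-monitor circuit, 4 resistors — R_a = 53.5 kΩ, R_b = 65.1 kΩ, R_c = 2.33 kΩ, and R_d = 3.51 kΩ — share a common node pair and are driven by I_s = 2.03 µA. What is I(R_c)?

ΣG = 1/53.5 + 1/65.1 + 1/2.33 + 1/3.51 = 0.7481.
By the current-divider rule, I = I_s · G_k/ΣG = 2.03 × 0.5737 = 1.165 µA.

I ≈ 1.16 µA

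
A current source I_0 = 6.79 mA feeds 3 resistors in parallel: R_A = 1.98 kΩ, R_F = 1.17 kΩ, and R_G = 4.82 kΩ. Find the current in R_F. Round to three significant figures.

I ≈ 3.70 mA

Total conductance ΣG = 1/1.98 + 1/1.17 + 1/4.82 = 1.567 (units of 1/kΩ).
R_F takes the fraction G_k/ΣG = 0.8547/1.567 = 0.5454, so I = 6.79 × 0.5454 = 3.703 mA.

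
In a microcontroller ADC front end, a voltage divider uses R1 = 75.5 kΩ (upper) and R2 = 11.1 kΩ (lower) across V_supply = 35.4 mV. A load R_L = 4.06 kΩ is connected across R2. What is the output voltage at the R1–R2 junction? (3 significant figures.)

V_out ≈ 1.34 mV

R2 ‖ R_L = (11.1 × 4.06)/(11.1 + 4.06) = 2.973 kΩ.
Then V_out = V_supply · R2'/(R1 + R2') = 35.4 × 2.973/78.47 = 1.341 mV.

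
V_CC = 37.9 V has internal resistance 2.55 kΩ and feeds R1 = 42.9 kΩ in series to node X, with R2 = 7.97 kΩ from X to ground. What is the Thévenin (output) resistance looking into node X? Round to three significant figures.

R1' = 2.55 + 42.9 = 45.45 kΩ (source resistance + R1).
With V_CC suppressed (replaced by a short), R_th = R1' ‖ R2 = (45.45 × 7.97)/(45.45 + 7.97) = 6.781 kΩ.

R_th ≈ 6.78 kΩ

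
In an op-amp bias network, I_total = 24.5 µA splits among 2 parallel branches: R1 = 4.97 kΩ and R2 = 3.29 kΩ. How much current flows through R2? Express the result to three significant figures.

With just two branches, the current splits inversely with resistance.
So I = 24.5 × 4.97/8.260 = 14.74 µA.

I ≈ 14.7 µA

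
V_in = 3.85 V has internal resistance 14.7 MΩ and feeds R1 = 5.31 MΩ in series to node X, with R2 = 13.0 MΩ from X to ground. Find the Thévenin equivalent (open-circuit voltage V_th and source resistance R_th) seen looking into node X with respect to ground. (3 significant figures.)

R1' = 14.7 + 5.31 = 20.01 MΩ (source resistance + R1).
V_th is the unloaded tap voltage: V_in · R2/(R1'+R2) = 3.85 × 0.3938 = 1.516 V.
Looking into X with the source shorted: R_th = R1'·R2/(R1'+R2) = 20.01 × 13.0/33.01 = 7.880 MΩ.

V_th ≈ 1.52 V, R_th ≈ 7.88 MΩ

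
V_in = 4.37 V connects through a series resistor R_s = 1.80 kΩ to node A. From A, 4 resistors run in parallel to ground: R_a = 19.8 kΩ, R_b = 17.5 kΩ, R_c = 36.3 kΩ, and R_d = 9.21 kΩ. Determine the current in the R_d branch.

Parallel bank: R_p = 1/(1/19.8 + 1/17.5 + 1/36.3 + 1/9.21) = 4.102 kΩ.
Node voltage V_A = V_in · R_p/(R_s + R_p) = 4.37 × 0.6950 = 3.037 V.
I(R_d) = V_A / R_d = 3.037/9.21 = 0.3298 mA.

I ≈ 0.330 mA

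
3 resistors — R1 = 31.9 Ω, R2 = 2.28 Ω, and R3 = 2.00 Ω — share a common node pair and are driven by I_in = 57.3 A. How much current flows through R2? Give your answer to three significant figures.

Conductances: ΣG = 1/31.9 + 1/2.28 + 1/2.00 = 0.9699 (1/Ω).
R2 takes the fraction G_k/ΣG = 0.4386/0.9699 = 0.4522, so I = 57.3 × 0.4522 = 25.91 A.

I ≈ 25.9 A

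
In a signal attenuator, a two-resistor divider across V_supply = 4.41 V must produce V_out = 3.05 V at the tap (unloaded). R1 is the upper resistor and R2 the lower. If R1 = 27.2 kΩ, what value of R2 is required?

R2 ≈ 61.0 kΩ

Required fraction k = V_out/V_supply = 0.6916.
Rearranging, R2 = R1·k/(1−k) = 27.2 × 2.243 = 61.00 kΩ.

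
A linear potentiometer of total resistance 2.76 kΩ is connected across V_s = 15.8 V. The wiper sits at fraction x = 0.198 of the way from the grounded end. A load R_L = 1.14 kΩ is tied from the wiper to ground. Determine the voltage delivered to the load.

Lower segment x·R_p = 0.5465 kΩ; upper segment (1−x)·R_p = 2.214 kΩ.
R_L loads the lower segment: effective lower R = 0.3694 kΩ.
Loaded-divider output: V_out = 15.8 × 0.1430 = 2.260 V.

V_out ≈ 2.26 V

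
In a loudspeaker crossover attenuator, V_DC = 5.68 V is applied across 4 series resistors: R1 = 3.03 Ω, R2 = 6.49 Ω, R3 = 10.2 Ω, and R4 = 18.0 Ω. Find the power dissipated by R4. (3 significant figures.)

The common current is I = 5.68/37.72 = 0.1506 A.
P = I²R = 0.02268 × 18.0 = 0.4082 W.

P ≈ 0.408 W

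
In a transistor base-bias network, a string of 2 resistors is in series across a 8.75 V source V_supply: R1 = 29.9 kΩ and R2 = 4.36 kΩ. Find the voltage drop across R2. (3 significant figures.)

V ≈ 1.11 V

ΣR = 29.9 + 4.36 = 34.26 kΩ.
V = V_supply · R/ΣR = 8.75 × 0.1273 = 1.114 V.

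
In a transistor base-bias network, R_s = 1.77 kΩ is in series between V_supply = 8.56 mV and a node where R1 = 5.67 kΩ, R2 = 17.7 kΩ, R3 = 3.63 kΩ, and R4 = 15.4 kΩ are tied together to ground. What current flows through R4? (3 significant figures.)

I ≈ 0.276 µA

Parallel bank: R_p = 1/(1/5.67 + 1/17.7 + 1/3.63 + 1/15.4) = 1.744 kΩ.
V_A = 8.56 × 1.744/3.514 = 4.249 mV.
Branch current I = V_A/R4 = 4.249/15.4 = 0.2759 µA.
(Equivalently: I_total = 2.436 µA, then current-divider fraction G_k/ΣG = 0.1133.)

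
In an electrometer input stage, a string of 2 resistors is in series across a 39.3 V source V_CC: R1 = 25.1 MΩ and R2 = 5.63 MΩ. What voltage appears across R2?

Series total: ΣR = 25.1 + 5.63 = 30.73 MΩ.
By the voltage-divider rule, V = 39.3 × 5.630/30.73 = 7.200 V.

V ≈ 7.20 V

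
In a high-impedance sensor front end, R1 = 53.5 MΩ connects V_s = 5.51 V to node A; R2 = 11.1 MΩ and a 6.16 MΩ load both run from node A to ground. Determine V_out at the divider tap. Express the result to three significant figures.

V_out ≈ 0.380 V

The load sits in parallel with R2, giving an effective lower resistance R2' = R2·R_L/(R2+R_L) = 3.962 MΩ.
Voltage divider with the loaded lower leg: V_out = 5.51 × 3.962/(53.5 + 3.962) = 5.51 × 0.06894 = 0.3799 V.
(Unloaded it would be 0.947 V; the load pulls it down.)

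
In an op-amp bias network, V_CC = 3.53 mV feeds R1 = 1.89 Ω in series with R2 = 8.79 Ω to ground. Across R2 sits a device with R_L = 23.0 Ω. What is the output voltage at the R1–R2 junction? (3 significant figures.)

V_out ≈ 2.72 mV

R2 ‖ R_L = (8.79 × 23.0)/(8.79 + 23.0) = 6.360 Ω.
Then V_out = V_CC · R2'/(R1 + R2') = 3.53 × 6.360/8.250 = 2.721 mV.
(Unloaded it would be 2.91 mV; the load pulls it down.)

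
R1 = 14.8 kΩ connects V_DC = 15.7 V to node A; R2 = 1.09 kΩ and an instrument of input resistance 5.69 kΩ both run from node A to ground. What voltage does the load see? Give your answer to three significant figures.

First combine the lower leg with the load: R2 ‖ R_L = 0.9148 kΩ.
Now apply the divider: V_out = 15.7 × 0.05821 = 0.9139 V.
(Unloaded it would be 1.08 V; the load pulls it down.)

V_out ≈ 0.914 V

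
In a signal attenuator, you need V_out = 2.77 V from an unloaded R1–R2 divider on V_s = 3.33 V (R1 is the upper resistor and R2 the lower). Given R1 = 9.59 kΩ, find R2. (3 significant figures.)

V_out/V_s = R2/(R1+R2) = 0.8318.
R2 = R1 · 0.8318/(1 − 0.8318) = 47.44 kΩ.

R2 ≈ 47.4 kΩ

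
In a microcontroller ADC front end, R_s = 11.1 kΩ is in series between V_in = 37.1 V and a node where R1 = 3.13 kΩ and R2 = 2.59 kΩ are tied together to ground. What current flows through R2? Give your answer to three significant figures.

I ≈ 1.62 mA

Parallel bank: R_p = 1/(1/3.13 + 1/2.59) = 1.417 kΩ.
V_A = 37.1 × 1.417/12.52 = 4.201 V.
Branch current I = V_A/R2 = 4.201/2.59 = 1.622 mA.
(Check via current divider: I_total = 2.964 mA; share G_k/ΣG = 0.5472 → same result.)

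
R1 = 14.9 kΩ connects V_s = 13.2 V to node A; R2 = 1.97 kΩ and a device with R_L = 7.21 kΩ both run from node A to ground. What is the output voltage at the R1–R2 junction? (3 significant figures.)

R2 ‖ R_L = (1.97 × 7.21)/(1.97 + 7.21) = 1.547 kΩ.
Now apply the divider: V_out = 13.2 × 0.09407 = 1.242 V.

V_out ≈ 1.24 V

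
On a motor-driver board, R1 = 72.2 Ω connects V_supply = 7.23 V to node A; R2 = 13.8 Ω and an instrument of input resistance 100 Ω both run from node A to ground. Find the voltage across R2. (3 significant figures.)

The load sits in parallel with R2, giving an effective lower resistance R2' = R2·R_L/(R2+R_L) = 12.13 Ω.
Then V_out = V_supply · R2'/(R1 + R2') = 7.23 × 12.13/84.33 = 1.040 V.
(Unloaded it would be 1.16 V; the load pulls it down.)

V_out ≈ 1.04 V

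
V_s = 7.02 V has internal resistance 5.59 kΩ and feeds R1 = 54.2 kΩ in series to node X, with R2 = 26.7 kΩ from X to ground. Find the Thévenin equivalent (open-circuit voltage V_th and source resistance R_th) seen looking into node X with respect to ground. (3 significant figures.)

R1' = 5.59 + 54.2 = 59.79 kΩ (source resistance + R1).
V_th is the unloaded tap voltage: V_s · R2/(R1'+R2) = 7.02 × 0.3087 = 2.167 V.
Zeroing V_s shorts the top of R1' to ground, so R_th = R1' ‖ R2 = 18.46 kΩ.

V_th ≈ 2.17 V, R_th ≈ 18.5 kΩ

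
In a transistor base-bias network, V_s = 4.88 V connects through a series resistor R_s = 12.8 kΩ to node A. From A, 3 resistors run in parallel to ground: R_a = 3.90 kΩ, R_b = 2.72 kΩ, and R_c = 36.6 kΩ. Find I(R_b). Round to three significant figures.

Parallel bank: R_p = 1/(1/3.90 + 1/2.72 + 1/36.6) = 1.535 kΩ.
V_A = 4.88 × 1.535/14.34 = 0.5226 V.
I(R_b) = V_A / R_b = 0.5226/2.72 = 0.1921 mA.
(Check via current divider: I_total = 0.3404 mA; share G_k/ΣG = 0.5644 → same result.)

I ≈ 0.192 mA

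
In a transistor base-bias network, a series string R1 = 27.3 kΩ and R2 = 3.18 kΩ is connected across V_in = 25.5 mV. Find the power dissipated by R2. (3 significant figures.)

P ≈ 2.23 nW

ΣR = 30.48 kΩ → I = 25.5/30.48 = 0.8366 µA.
P = I²R = 0.6999 × 3.18 = 2.226 nW.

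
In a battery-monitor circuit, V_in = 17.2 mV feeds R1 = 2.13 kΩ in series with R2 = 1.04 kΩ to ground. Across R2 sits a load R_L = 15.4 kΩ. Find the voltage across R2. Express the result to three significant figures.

V_out ≈ 5.40 mV

The load sits in parallel with R2, giving an effective lower resistance R2' = R2·R_L/(R2+R_L) = 0.9742 kΩ.
Then V_out = V_in · R2'/(R1 + R2') = 17.2 × 0.9742/3.104 = 5.398 mV.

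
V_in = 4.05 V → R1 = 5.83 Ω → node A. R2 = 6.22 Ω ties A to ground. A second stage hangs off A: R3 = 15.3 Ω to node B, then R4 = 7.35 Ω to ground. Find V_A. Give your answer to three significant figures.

Looking into the second stage from A: R3 + R4 = 22.65 Ω appears in parallel with R2.
R2 ‖ (R3+R4) = 4.880 Ω.
So V_A = 4.05 × 0.4556 = 1.845 V.

V_A ≈ 1.85 V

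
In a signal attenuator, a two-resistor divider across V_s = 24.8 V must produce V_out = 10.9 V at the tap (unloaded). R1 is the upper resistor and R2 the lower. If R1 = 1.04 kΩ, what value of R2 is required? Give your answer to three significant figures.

The divider ratio is R2/(R1+R2) = 10.9/24.8 = 0.4395.
R2 = R1 · 0.4395/(1 − 0.4395) = 0.8155 kΩ.

R2 ≈ 0.816 kΩ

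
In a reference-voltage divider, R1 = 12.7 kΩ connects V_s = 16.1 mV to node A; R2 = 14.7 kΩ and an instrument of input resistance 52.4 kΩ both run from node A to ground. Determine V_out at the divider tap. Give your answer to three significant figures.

The load sits in parallel with R2, giving an effective lower resistance R2' = R2·R_L/(R2+R_L) = 11.48 kΩ.
Then V_out = V_s · R2'/(R1 + R2') = 16.1 × 11.48/24.18 = 7.644 mV.

V_out ≈ 7.64 mV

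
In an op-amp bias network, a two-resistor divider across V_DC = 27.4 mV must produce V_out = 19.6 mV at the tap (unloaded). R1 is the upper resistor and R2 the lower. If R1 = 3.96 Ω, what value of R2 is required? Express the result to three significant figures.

R2 ≈ 9.95 Ω

V_out/V_DC = R2/(R1+R2) = 0.7153.
Rearranging, R2 = R1·k/(1−k) = 3.96 × 2.513 = 9.951 Ω.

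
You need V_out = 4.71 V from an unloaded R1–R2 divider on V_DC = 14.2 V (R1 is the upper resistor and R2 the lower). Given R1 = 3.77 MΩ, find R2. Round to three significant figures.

Required fraction k = V_out/V_DC = 0.3317.
So R2 = R1 · V_out/(V_DC − V_out) = 3.77 × 4.71/(14.2 − 4.71) = 3.77 × 0.4963 = 1.871 MΩ.

R2 ≈ 1.87 MΩ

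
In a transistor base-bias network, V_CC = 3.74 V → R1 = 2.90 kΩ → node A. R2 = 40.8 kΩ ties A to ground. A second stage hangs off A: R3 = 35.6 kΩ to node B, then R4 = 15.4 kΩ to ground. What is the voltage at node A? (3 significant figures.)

The second stage (R3 + R4 = 51.00 kΩ) loads node A in parallel with R2.
Effective lower resistance at A: R2 ‖ 51.00 = 22.67 kΩ.
V_A = 3.74 × 22.67/(2.90 + 22.67) = 3.316 V.

V_A ≈ 3.32 V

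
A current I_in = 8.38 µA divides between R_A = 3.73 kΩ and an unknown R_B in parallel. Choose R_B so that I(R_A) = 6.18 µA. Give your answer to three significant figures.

R_B ≈ 10.5 kΩ

Two-branch current divider: I_A = I_in · R_B/(R_A + R_B).
With f = 0.7375, R_B = R_A · f/(1−f) = 3.73 × 2.809 = 10.48 kΩ.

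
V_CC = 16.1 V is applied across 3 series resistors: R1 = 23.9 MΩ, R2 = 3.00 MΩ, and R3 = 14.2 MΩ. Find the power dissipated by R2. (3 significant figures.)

ΣR = 41.10 MΩ → I = 16.1/41.10 = 0.3917 µA.
P = I²R = 0.1535 × 3.00 = 0.4604 µW.

P ≈ 0.460 µW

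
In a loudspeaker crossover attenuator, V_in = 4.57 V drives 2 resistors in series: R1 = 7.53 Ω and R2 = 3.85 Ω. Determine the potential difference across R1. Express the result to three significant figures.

V ≈ 3.02 V

ΣR = 7.53 + 3.85 = 11.38 Ω.
V = V_in · R/ΣR = 4.57 × 0.6617 = 3.024 V.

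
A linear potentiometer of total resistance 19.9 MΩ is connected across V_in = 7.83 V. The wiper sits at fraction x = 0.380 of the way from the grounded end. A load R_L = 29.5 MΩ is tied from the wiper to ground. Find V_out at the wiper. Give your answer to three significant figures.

V_out ≈ 2.57 V

Split the track: R_lower = x·R_p = 7.562 MΩ, R_upper = (1−x)·R_p = 12.34 MΩ.
R_L loads the lower segment: effective lower R = 6.019 MΩ.
Loaded-divider output: V_out = 7.83 × 0.3279 = 2.567 V.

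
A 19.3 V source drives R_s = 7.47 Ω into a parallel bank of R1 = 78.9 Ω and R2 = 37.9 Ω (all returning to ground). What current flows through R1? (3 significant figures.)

I ≈ 0.189 A

Combine the parallel branches: R_p = (1/78.9 + 1/37.9)⁻¹ = 25.60 Ω.
V_A = 19.3 × 25.60/33.07 = 14.94 V.
Branch current I = V_A/R1 = 14.94/78.9 = 0.1894 A.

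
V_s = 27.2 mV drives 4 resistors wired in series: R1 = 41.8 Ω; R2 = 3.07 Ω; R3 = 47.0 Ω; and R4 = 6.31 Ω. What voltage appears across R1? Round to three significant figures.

ΣR = 41.8 + 3.07 + 47.0 + 6.31 = 98.18 Ω.
By the voltage-divider rule, V = 27.2 × 41.80/98.18 = 11.58 mV.

V ≈ 11.6 mV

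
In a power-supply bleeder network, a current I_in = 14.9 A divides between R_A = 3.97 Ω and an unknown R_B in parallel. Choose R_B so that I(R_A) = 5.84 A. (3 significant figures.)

Two-branch current divider: I_A = I_in · R_B/(R_A + R_B).
With f = 0.3919, R_B = R_A · f/(1−f) = 3.97 × 0.6446 = 2.559 Ω.

R_B ≈ 2.56 Ω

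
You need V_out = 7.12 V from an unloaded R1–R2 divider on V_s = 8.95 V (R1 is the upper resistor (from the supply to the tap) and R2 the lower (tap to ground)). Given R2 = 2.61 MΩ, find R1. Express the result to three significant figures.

R1 ≈ 0.671 MΩ

The divider ratio is R2/(R1+R2) = 7.12/8.95 = 0.7955.
So R1 = R2 · (V_s/V_out − 1) = 2.61 × (8.95/7.12 − 1) = 2.61 × 0.2570 = 0.6708 MΩ.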